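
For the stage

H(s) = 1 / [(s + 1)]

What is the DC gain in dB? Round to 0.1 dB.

H(0) = 1 · 1 / 1 = 1
20 log₁₀(1) ≈ 0.00 dB

0.0 dB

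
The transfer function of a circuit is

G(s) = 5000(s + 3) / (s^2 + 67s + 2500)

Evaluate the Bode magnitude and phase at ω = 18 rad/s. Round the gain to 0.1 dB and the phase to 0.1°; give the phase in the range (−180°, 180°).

31.3 dB, 51.5°

At s = jω = j18:
zero (s+3): 3 + j18 → |·| = √(3²+18²) = √333 ≈ 18.248, ∠ = arctan(18/3) ≈ 80.54°
quadratic: (j18)² + 67·j18 + 2500 = 2176 + j1206 → |·| ≈ 2487.9, ∠ ≈ 29.00°
|G| = 5000 · 18.248 / 2487.9 ≈ 36.673
Gain = 20 log₁₀(36.673) ≈ 31.29 dB
∠G = 80.54° − 29.00° = 51.54°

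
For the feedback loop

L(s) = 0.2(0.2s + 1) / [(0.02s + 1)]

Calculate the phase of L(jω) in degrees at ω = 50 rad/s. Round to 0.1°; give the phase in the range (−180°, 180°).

39.3°

At ω = 50 rad/s:
zero (1 + j50·0.2) = 1 + j10 → |·| ≈ 10.05, ∠ ≈ 84.29°
pole (1 + j50·0.02) = 1 + j1 → |·| ≈ 1.4142, ∠ ≈ 45.00°
∠L = (84.29°) − (45.00°) = 39.29°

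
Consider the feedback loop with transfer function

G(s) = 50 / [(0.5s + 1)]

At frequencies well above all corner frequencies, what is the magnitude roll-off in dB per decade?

-20 dB/decade

Each pole contributes −20 dB/decade at high frequency; each zero contributes +20 dB/decade.
Net: 0 zero(s) − 1 pole(s) → -20 dB/decade.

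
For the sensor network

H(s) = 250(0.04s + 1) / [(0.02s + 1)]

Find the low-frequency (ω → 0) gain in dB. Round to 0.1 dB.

48.0 dB

H(0) = 250 · 1 / 1 = 250
20 log₁₀(250) ≈ 47.96 dB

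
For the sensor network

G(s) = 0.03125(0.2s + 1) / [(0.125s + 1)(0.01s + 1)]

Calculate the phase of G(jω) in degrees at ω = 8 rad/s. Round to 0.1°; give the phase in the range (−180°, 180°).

8.4°

At ω = 8 rad/s:
zero (1 + j8·0.2) = 1 + j1.6 → |·| ≈ 1.8868, ∠ ≈ 57.99°
pole (1 + j8·0.125) = 1 + j1 → |·| ≈ 1.4142, ∠ ≈ 45.00°
pole (1 + j8·0.01) = 1 + j0.08 → |·| ≈ 1.0032, ∠ ≈ 4.57°
∠G = (57.99°) − (45.00° + 4.57°) = 8.42°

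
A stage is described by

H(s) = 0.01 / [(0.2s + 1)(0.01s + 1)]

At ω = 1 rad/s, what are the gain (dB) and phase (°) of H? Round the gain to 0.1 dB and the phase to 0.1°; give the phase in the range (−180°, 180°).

-40.2 dB, -11.9°

At ω = 1 rad/s:
pole (1 + j1·0.2) = 1 + j0.2 → |·| ≈ 1.0198, ∠ ≈ 11.31°
pole (1 + j1·0.01) = 1 + j0.01 → |·| ≈ 1, ∠ ≈ 0.57°
|H| = 0.01 · 1 / (1.0198 · 1) ≈ 0.0098058
Gain = 20 log₁₀(0.0098058) ≈ -40.17 dB
∠H = (0°) − (11.31° + 0.57°) = -11.88°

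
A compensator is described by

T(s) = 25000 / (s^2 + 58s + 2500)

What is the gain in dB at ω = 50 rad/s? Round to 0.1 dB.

18.7 dB

At s = jω = j50:
quadratic: (j50)² + 58·j50 + 2500 = 0 + j2900 → |·| ≈ 2900, ∠ ≈ 90.00°
|T| = 25000 / 2900 ≈ 8.6207
Gain = 20 log₁₀(8.6207) ≈ 18.71 dB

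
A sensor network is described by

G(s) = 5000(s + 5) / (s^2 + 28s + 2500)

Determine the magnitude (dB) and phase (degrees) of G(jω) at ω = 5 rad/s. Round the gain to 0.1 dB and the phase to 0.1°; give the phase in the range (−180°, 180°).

At s = jω = j5:
zero (s+5): 5 + j5 → |·| = √(5²+5²) = √50 ≈ 7.0711, ∠ = arctan(5/5) ≈ 45.00°
quadratic: (j5)² + 28·j5 + 2500 = 2475 + j140 → |·| ≈ 2479, ∠ ≈ 3.24°
|G| = 5000 · 7.0711 / 2479 ≈ 14.262
Gain = 20 log₁₀(14.262) ≈ 23.08 dB
∠G = 45.00° − 3.24° = 41.76°

23.1 dB, 41.8°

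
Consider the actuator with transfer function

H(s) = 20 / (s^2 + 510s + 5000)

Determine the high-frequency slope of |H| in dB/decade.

-40 dB/decade

Each pole contributes −20 dB/decade at high frequency; each zero contributes +20 dB/decade.
Net: 0 zero(s) − 2 pole(s) → -40 dB/decade.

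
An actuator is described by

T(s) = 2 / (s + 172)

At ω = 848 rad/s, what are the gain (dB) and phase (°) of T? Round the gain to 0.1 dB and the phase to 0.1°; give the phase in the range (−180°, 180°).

Substitute s = j848:
Numerator: 2 = 2 + j0
Denominator: (j848) + 172 = 172 + j848
|N| = √(2² + 0²) ≈ 2, ∠N ≈ 0.00°
|D| = √(172² + 848²) ≈ 865.27, ∠D ≈ 78.53°
|T| = 2 / 865.27 ≈ 0.0023114
Gain = 20 log₁₀(0.0023114) ≈ -52.72 dB
∠T = 0.00° − 78.53° = -78.53°

-52.7 dB, -78.5°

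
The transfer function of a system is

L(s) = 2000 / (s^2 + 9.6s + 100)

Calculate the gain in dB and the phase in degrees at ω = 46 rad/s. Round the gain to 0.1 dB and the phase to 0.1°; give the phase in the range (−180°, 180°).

-0.3 dB, -167.6°

At s = jω = j46:
quadratic: (j46)² + 9.6·j46 + 100 = -2016 + j441.6 → |·| ≈ 2063.8, ∠ ≈ 167.64°
|L| = 2000 / 2063.8 ≈ 0.96909
Gain = 20 log₁₀(0.96909) ≈ -0.27 dB
∠L = 0.00° − 167.64° = -167.64°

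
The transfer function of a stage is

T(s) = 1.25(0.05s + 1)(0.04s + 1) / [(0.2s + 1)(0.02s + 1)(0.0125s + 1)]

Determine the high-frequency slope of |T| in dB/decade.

-20 dB/decade

Each pole contributes −20 dB/decade at high frequency; each zero contributes +20 dB/decade.
Net: 2 zero(s) − 3 pole(s) → -20 dB/decade.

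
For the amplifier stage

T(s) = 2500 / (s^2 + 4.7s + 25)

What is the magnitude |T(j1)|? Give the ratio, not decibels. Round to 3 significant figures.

102

At s = jω = j1:
quadratic: (j1)² + 4.7·j1 + 25 = 24 + j4.7 → |·| ≈ 24.456, ∠ ≈ 11.08°
|T| = 2500 / 24.456 ≈ 102.22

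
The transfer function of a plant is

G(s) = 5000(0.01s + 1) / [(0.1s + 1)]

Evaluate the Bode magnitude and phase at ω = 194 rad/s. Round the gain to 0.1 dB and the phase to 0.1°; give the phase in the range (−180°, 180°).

55.0 dB, -24.3°

At ω = 194 rad/s:
zero (1 + j194·0.01) = 1 + j1.94 → |·| ≈ 2.1826, ∠ ≈ 62.73°
pole (1 + j194·0.1) = 1 + j19.4 → |·| ≈ 19.426, ∠ ≈ 87.05°
|G| = 5000 · 2.1826 / (19.426) ≈ 561.77
Gain = 20 log₁₀(561.77) ≈ 54.99 dB
∠G = (62.73°) − (87.05°) = -24.32°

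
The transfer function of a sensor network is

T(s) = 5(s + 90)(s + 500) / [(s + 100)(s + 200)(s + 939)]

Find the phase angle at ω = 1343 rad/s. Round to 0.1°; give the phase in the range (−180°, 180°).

-66.6°

At s = jω = j1343:
zero (s+90): 90 + j1343 → |·| = √(90²+1343²) = √1811749 ≈ 1346, ∠ = arctan(1343/90) ≈ 86.17°
zero (s+500): 500 + j1343 → |·| = √(500²+1343²) = √2053649 ≈ 1433.1, ∠ = arctan(1343/500) ≈ 69.58°
pole (s+100): 100 + j1343 → |·| = √(100²+1343²) = √1813649 ≈ 1346.7, ∠ = arctan(1343/100) ≈ 85.74°
pole (s+200): 200 + j1343 → |·| = √(200²+1343²) = √1843649 ≈ 1357.8, ∠ = arctan(1343/200) ≈ 81.53°
pole (s+939): 939 + j1343 → |·| = √(939²+1343²) = √2685370 ≈ 1638.7, ∠ = arctan(1343/939) ≈ 55.04°
∠T = 155.75° − 222.31° = -66.56°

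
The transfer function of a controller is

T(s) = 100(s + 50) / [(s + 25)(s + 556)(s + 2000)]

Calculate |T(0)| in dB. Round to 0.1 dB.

-74.9 dB

T(0) = 100·50 / (25·556·2000) ≈ 0.00017986
20 log₁₀(0.00017986) ≈ -74.90 dB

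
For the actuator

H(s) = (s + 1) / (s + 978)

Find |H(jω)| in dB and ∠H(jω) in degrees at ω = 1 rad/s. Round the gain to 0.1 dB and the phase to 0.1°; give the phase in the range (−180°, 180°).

-56.8 dB, 44.9°

At s = jω = j1:
zero (s+1): 1 + j1 → |·| = √(1²+1²) = √2 ≈ 1.4142, ∠ = arctan(1/1) ≈ 45.00°
pole (s+978): 978 + j1 → |·| = √(978²+1²) = √956485 ≈ 978, ∠ = arctan(1/978) ≈ 0.06°
|H| = 1 · 1.4142 / 978 ≈ 0.001446
Gain = 20 log₁₀(0.001446) ≈ -56.80 dB
∠H = 45.00° − 0.06° = 44.94°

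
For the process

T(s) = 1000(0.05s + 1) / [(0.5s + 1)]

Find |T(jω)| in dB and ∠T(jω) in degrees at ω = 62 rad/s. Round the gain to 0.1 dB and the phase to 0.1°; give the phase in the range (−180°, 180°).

40.4 dB, -16.0°

At ω = 62 rad/s:
zero (1 + j62·0.05) = 1 + j3.1 → |·| ≈ 3.2573, ∠ ≈ 72.12°
pole (1 + j62·0.5) = 1 + j31 → |·| ≈ 31.016, ∠ ≈ 88.15°
|T| = 1000 · 3.2573 / (31.016) ≈ 105.02
Gain = 20 log₁₀(105.02) ≈ 40.43 dB
∠T = (72.12°) − (88.15°) = -16.03°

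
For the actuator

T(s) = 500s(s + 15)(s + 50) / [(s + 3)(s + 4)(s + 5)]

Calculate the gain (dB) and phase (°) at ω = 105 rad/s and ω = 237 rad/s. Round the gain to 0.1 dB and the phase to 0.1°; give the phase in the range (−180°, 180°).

ω = 105: 54.9 dB, -27.0°; ω = 237: 54.2 dB, -12.6°

At s = jω = j105:
zero (s+15): 15 + j105 → |·| = √(15²+105²) = √11250 ≈ 106.07, ∠ = arctan(105/15) ≈ 81.87°
zero (s+50): 50 + j105 → |·| = √(50²+105²) = √13525 ≈ 116.3, ∠ = arctan(105/50) ≈ 64.54°
zero at origin: s = j105 → |·| = 105, ∠ = 90.00°
pole (s+3): 3 + j105 → |·| = √(3²+105²) = √11034 ≈ 105.04, ∠ = arctan(105/3) ≈ 88.36°
pole (s+4): 4 + j105 → |·| = √(4²+105²) = √11041 ≈ 105.08, ∠ = arctan(105/4) ≈ 87.82°
pole (s+5): 5 + j105 → |·| = √(5²+105²) = √11050 ≈ 105.12, ∠ = arctan(105/5) ≈ 87.27°
|T| = 500 · 1.2953e+06 / 1.1603e+06 ≈ 558.17
Gain = 20 log₁₀(558.17) ≈ 54.94 dB
∠T = 236.41° − 263.45° = -27.04°

At s = jω = j237:
zero (s+15): 15 + j237 → |·| = √(15²+237²) = √56394 ≈ 237.47, ∠ = arctan(237/15) ≈ 86.38°
zero (s+50): 50 + j237 → |·| = √(50²+237²) = √58669 ≈ 242.22, ∠ = arctan(237/50) ≈ 78.09°
zero at origin: s = j237 → |·| = 237, ∠ = 90.00°
pole (s+3): 3 + j237 → |·| = √(3²+237²) = √56178 ≈ 237.02, ∠ = arctan(237/3) ≈ 89.27°
pole (s+4): 4 + j237 → |·| = √(4²+237²) = √56185 ≈ 237.03, ∠ = arctan(237/4) ≈ 89.03°
pole (s+5): 5 + j237 → |·| = √(5²+237²) = √56194 ≈ 237.05, ∠ = arctan(237/5) ≈ 88.79°
|T| = 500 · 1.3632e+07 / 1.3318e+07 ≈ 511.79
Gain = 20 log₁₀(511.79) ≈ 54.18 dB
∠T = 254.47° − 267.09° = -12.62°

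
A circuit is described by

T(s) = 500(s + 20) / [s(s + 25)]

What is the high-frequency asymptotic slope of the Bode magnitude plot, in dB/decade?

-20 dB/decade

Each pole contributes −20 dB/decade at high frequency; each zero contributes +20 dB/decade.
Net: 1 zero(s) − 2 pole(s) → -20 dB/decade.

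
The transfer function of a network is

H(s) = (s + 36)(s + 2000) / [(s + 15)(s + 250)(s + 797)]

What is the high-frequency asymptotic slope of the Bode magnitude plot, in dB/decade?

-20 dB/decade

Each pole contributes −20 dB/decade at high frequency; each zero contributes +20 dB/decade.
Net: 2 zero(s) − 3 pole(s) → -20 dB/decade.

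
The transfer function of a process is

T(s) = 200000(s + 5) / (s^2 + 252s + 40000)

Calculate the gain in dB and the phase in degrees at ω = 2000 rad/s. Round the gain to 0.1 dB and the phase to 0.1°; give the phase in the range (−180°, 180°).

40.0 dB, -82.9°

At s = jω = j2000:
zero (s+5): 5 + j2000 → |·| = √(5²+2000²) = √4000025 ≈ 2000, ∠ = arctan(2000/5) ≈ 89.86°
quadratic: (j2000)² + 252·j2000 + 40000 = -3960000 + j504000 → |·| ≈ 3.9919e+06, ∠ ≈ 172.75°
|T| = 200000 · 2000 / 3.9919e+06 ≈ 100.2
Gain = 20 log₁₀(100.2) ≈ 40.02 dB
∠T = 89.86° − 172.75° = -82.89°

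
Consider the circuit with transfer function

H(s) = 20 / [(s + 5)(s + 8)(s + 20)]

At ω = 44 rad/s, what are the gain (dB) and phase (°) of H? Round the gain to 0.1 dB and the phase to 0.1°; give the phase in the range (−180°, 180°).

-73.6 dB, 131.2°

At s = jω = j44:
pole (s+5): 5 + j44 → |·| = √(5²+44²) = √1961 ≈ 44.283, ∠ = arctan(44/5) ≈ 83.52°
pole (s+8): 8 + j44 → |·| = √(8²+44²) = √2000 ≈ 44.721, ∠ = arctan(44/8) ≈ 79.70°
pole (s+20): 20 + j44 → |·| = √(20²+44²) = √2336 ≈ 48.332, ∠ = arctan(44/20) ≈ 65.56°
|H| = 20 / 95716 ≈ 0.00020895
Gain = 20 log₁₀(0.00020895) ≈ -73.60 dB
∠H = 0.00° − 228.78° = -228.78° ≡ 131.22° (principal value)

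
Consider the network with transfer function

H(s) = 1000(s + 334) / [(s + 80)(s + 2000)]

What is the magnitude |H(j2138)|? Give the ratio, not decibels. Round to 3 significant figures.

At s = jω = j2138:
zero (s+334): 334 + j2138 → |·| = √(334²+2138²) = √4682600 ≈ 2163.9, ∠ = arctan(2138/334) ≈ 81.12°
pole (s+80): 80 + j2138 → |·| = √(80²+2138²) = √4577444 ≈ 2139.5, ∠ = arctan(2138/80) ≈ 87.86°
pole (s+2000): 2000 + j2138 → |·| = √(2000²+2138²) = √8571044 ≈ 2927.6, ∠ = arctan(2138/2000) ≈ 46.91°
|H| = 1000 · 2163.9 / 6.2636e+06 ≈ 0.34547

0.345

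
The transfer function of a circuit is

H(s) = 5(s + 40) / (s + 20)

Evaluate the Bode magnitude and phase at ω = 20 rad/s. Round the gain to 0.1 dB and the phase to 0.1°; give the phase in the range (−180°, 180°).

At s = jω = j20:
zero (s+40): 40 + j20 → |·| = √(40²+20²) = √2000 ≈ 44.721, ∠ = arctan(20/40) ≈ 26.57°
pole (s+20): 20 + j20 → |·| = √(20²+20²) = √800 ≈ 28.284, ∠ = arctan(20/20) ≈ 45.00°
|H| = 5 · 44.721 / 28.284 ≈ 7.9057
Gain = 20 log₁₀(7.9057) ≈ 17.96 dB
∠H = 26.57° − 45.00° = -18.43°

18.0 dB, -18.4°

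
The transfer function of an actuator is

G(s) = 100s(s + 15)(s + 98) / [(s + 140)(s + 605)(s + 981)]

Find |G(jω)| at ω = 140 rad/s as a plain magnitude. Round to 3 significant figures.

At s = jω = j140:
zero (s+15): 15 + j140 → |·| = √(15²+140²) = √19825 ≈ 140.8, ∠ = arctan(140/15) ≈ 83.88°
zero (s+98): 98 + j140 → |·| = √(98²+140²) = √29204 ≈ 170.89, ∠ = arctan(140/98) ≈ 55.01°
zero at origin: s = j140 → |·| = 140, ∠ = 90.00°
pole (s+140): 140 + j140 → |·| = √(140²+140²) = √39200 ≈ 197.99, ∠ = arctan(140/140) ≈ 45.00°
pole (s+605): 605 + j140 → |·| = √(605²+140²) = √385625 ≈ 620.99, ∠ = arctan(140/605) ≈ 13.03°
pole (s+981): 981 + j140 → |·| = √(981²+140²) = √981961 ≈ 990.94, ∠ = arctan(140/981) ≈ 8.12°
|G| = 100 · 3.3686e+06 / 1.2184e+08 ≈ 2.7648

2.76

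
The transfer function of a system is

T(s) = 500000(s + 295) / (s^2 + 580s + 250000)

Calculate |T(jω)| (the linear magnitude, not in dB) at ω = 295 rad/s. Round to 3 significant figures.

883

At s = jω = j295:
zero (s+295): 295 + j295 → |·| = √(295²+295²) = √174050 ≈ 417.19, ∠ = arctan(295/295) ≈ 45.00°
quadratic: (j295)² + 580·j295 + 250000 = 162975 + j171100 → |·| ≈ 2.363e+05, ∠ ≈ 46.39°
|T| = 500000 · 417.19 / 2.363e+05 ≈ 882.75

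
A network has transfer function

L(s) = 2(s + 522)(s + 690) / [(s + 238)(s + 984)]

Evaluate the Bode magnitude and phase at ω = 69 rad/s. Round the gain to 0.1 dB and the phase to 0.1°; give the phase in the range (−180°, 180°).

9.5 dB, -6.9°

At s = jω = j69:
zero (s+522): 522 + j69 → |·| = √(522²+69²) = √277245 ≈ 526.54, ∠ = arctan(69/522) ≈ 7.53°
zero (s+690): 690 + j69 → |·| = √(690²+69²) = √480861 ≈ 693.44, ∠ = arctan(69/690) ≈ 5.71°
pole (s+238): 238 + j69 → |·| = √(238²+69²) = √61405 ≈ 247.8, ∠ = arctan(69/238) ≈ 16.17°
pole (s+984): 984 + j69 → |·| = √(984²+69²) = √973017 ≈ 986.42, ∠ = arctan(69/984) ≈ 4.01°
|L| = 2 · 3.6512e+05 / 2.4443e+05 ≈ 2.9875
Gain = 20 log₁₀(2.9875) ≈ 9.51 dB
∠L = 13.24° − 20.18° = -6.94°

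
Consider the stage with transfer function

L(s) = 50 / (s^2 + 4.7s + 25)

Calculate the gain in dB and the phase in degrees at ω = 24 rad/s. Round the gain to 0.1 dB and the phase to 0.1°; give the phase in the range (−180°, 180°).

At s = jω = j24:
quadratic: (j24)² + 4.7·j24 + 25 = -551 + j112.8 → |·| ≈ 562.43, ∠ ≈ 168.43°
|L| = 50 / 562.43 ≈ 0.0889
Gain = 20 log₁₀(0.0889) ≈ -21.02 dB
∠L = 0.00° − 168.43° = -168.43°

-21.0 dB, -168.4°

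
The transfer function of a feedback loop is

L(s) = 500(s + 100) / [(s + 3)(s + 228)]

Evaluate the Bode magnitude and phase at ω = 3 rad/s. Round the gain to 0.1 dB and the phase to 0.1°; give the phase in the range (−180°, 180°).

At s = jω = j3:
zero (s+100): 100 + j3 → |·| = √(100²+3²) = √10009 ≈ 100.04, ∠ = arctan(3/100) ≈ 1.72°
pole (s+3): 3 + j3 → |·| = √(3²+3²) = √18 ≈ 4.2426, ∠ = arctan(3/3) ≈ 45.00°
pole (s+228): 228 + j3 → |·| = √(228²+3²) = √51993 ≈ 228.02, ∠ = arctan(3/228) ≈ 0.75°
|L| = 500 · 100.04 / 967.4 ≈ 51.706
Gain = 20 log₁₀(51.706) ≈ 34.27 dB
∠L = 1.72° − 45.75° = -44.03°

34.3 dB, -44.0°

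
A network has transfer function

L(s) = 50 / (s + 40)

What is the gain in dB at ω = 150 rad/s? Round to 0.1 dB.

-9.8 dB

Substitute s = j150:
Numerator: 50 = 50 + j0
Denominator: (j150) + 40 = 40 + j150
|N| = √(50² + 0²) ≈ 50, ∠N ≈ 0.00°
|D| = √(40² + 150²) ≈ 155.24, ∠D ≈ 75.07°
|L| = 50 / 155.24 ≈ 0.32208
Gain = 20 log₁₀(0.32208) ≈ -9.84 dB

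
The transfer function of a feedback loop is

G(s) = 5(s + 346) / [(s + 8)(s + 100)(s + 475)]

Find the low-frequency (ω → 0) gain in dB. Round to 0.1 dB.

-46.8 dB

G(0) = 5·346 / (8·100·475) ≈ 0.0045526
20 log₁₀(0.0045526) ≈ -46.83 dB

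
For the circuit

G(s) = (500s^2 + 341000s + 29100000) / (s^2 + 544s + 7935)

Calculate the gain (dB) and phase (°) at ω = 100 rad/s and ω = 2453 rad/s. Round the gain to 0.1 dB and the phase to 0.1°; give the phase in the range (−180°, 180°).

Substitute s = j100:
Numerator: 500(j100)^2 + 341000(j100) + 29100000 = 24100000 + j34100000
Denominator: (j100)^2 + 544(j100) + 7935 = -2065 + j54400
|N| = √(24100000² + 34100000²) ≈ 4.1757e+07, ∠N ≈ 54.75°
|D| = √(2065² + 54400²) ≈ 54439, ∠D ≈ 92.17°
|G| = 4.1757e+07 / 54439 ≈ 767.04
Gain = 20 log₁₀(767.04) ≈ 57.70 dB
∠G = 54.75° − 92.17° = -37.42°

Substitute s = j2453:
Numerator: 500(j2453)^2 + 341000(j2453) + 29100000 = -2979504500 + j836473000
Denominator: (j2453)^2 + 544(j2453) + 7935 = -6009274 + j1334432
|N| = √(2979504500² + 836473000²) ≈ 3.0947e+09, ∠N ≈ 164.32°
|D| = √(6009274² + 1334432²) ≈ 6.1557e+06, ∠D ≈ 167.48°
|G| = 3.0947e+09 / 6.1557e+06 ≈ 502.74
Gain = 20 log₁₀(502.74) ≈ 54.03 dB
∠G = 164.32° − 167.48° = -3.16°

ω = 100: 57.7 dB, -37.4°; ω = 2453: 54.0 dB, -3.2°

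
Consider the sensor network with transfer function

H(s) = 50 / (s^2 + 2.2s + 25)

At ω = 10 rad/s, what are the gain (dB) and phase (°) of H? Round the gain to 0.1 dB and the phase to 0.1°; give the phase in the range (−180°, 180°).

At s = jω = j10:
quadratic: (j10)² + 2.2·j10 + 25 = -75 + j22 → |·| ≈ 78.16, ∠ ≈ 163.65°
|H| = 50 / 78.16 ≈ 0.63971
Gain = 20 log₁₀(0.63971) ≈ -3.88 dB
∠H = 0.00° − 163.65° = -163.65°

-3.9 dB, -163.7°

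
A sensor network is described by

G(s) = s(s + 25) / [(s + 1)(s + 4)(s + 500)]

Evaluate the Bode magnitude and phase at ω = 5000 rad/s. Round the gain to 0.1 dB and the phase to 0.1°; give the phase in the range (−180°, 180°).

At s = jω = j5000:
zero (s+25): 25 + j5000 → |·| = √(25²+5000²) = √25000625 ≈ 5000.1, ∠ = arctan(5000/25) ≈ 89.71°
zero at origin: s = j5000 → |·| = 5000, ∠ = 90.00°
pole (s+1): 1 + j5000 → |·| = √(1²+5000²) = √25000001 ≈ 5000, ∠ = arctan(5000/1) ≈ 89.99°
pole (s+4): 4 + j5000 → |·| = √(4²+5000²) = √25000016 ≈ 5000, ∠ = arctan(5000/4) ≈ 89.95°
pole (s+500): 500 + j5000 → |·| = √(500²+5000²) = √25250000 ≈ 5024.9, ∠ = arctan(5000/500) ≈ 84.29°
|G| = 1 · 2.5e+07 / 1.2562e+11 ≈ 0.00019901
Gain = 20 log₁₀(0.00019901) ≈ -74.02 dB
∠G = 179.71° − 264.23° = -84.52°

-74.0 dB, -84.5°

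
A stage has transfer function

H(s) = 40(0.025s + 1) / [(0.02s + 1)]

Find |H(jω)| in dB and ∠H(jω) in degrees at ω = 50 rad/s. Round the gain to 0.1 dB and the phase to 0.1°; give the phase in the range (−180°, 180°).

33.1 dB, 6.3°

At ω = 50 rad/s:
zero (1 + j50·0.025) = 1 + j1.25 → |·| ≈ 1.6008, ∠ ≈ 51.34°
pole (1 + j50·0.02) = 1 + j1 → |·| ≈ 1.4142, ∠ ≈ 45.00°
|H| = 40 · 1.6008 / (1.4142) ≈ 45.278
Gain = 20 log₁₀(45.278) ≈ 33.12 dB
∠H = (51.34°) − (45.00°) = 6.34°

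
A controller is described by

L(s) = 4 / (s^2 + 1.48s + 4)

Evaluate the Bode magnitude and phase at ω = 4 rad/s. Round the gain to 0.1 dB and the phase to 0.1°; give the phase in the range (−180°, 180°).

At s = jω = j4:
quadratic: (j4)² + 1.48·j4 + 4 = -12 + j5.92 → |·| ≈ 13.381, ∠ ≈ 153.74°
|L| = 4 / 13.381 ≈ 0.29893
Gain = 20 log₁₀(0.29893) ≈ -10.49 dB
∠L = 0.00° − 153.74° = -153.74°

-10.5 dB, -153.7°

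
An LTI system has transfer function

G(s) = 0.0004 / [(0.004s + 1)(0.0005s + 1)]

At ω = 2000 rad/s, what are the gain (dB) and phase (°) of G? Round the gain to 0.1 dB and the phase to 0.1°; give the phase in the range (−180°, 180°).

At ω = 2000 rad/s:
pole (1 + j2000·0.004) = 1 + j8 → |·| ≈ 8.0623, ∠ ≈ 82.87°
pole (1 + j2000·0.0005) = 1 + j1 → |·| ≈ 1.4142, ∠ ≈ 45.00°
|G| = 0.0004 · 1 / (8.0623 · 1.4142) ≈ 3.5082e-05
Gain = 20 log₁₀(3.5082e-05) ≈ -89.10 dB
∠G = (0°) − (82.87° + 45.00°) = -127.87°

-89.1 dB, -127.9°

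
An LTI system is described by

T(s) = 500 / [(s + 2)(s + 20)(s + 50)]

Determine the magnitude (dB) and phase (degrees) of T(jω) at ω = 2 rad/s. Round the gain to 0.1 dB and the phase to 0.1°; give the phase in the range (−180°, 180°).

-15.1 dB, -53.0°

At s = jω = j2:
pole (s+2): 2 + j2 → |·| = √(2²+2²) = √8 ≈ 2.8284, ∠ = arctan(2/2) ≈ 45.00°
pole (s+20): 20 + j2 → |·| = √(20²+2²) = √404 ≈ 20.1, ∠ = arctan(2/20) ≈ 5.71°
pole (s+50): 50 + j2 → |·| = √(50²+2²) = √2504 ≈ 50.04, ∠ = arctan(2/50) ≈ 2.29°
|T| = 500 / 2844.8 ≈ 0.17576
Gain = 20 log₁₀(0.17576) ≈ -15.10 dB
∠T = 0.00° − 53.00° = -53.00°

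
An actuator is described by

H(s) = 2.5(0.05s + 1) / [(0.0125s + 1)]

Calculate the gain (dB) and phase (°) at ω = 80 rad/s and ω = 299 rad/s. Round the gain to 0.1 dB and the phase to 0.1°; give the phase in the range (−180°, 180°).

ω = 80: 17.3 dB, 31.0°; ω = 299: 19.7 dB, 11.2°

At ω = 80 rad/s:
zero (1 + j80·0.05) = 1 + j4 → |·| ≈ 4.1231, ∠ ≈ 75.96°
pole (1 + j80·0.0125) = 1 + j1 → |·| ≈ 1.4142, ∠ ≈ 45.00°
|H| = 2.5 · 4.1231 / (1.4142) ≈ 7.2887
Gain = 20 log₁₀(7.2887) ≈ 17.25 dB
∠H = (75.96°) − (45.00°) = 30.96°

At ω = 299 rad/s:
zero (1 + j299·0.05) = 1 + j14.95 → |·| ≈ 14.983, ∠ ≈ 86.17°
pole (1 + j299·0.0125) = 1 + j3.7375 → |·| ≈ 3.869, ∠ ≈ 75.02°
|H| = 2.5 · 14.983 / (3.869) ≈ 9.6814
Gain = 20 log₁₀(9.6814) ≈ 19.72 dB
∠H = (86.17°) − (75.02°) = 11.15°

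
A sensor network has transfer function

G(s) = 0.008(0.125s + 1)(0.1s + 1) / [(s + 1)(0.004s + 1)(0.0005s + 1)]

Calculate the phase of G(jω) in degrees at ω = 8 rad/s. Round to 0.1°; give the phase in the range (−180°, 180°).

At ω = 8 rad/s:
zero (1 + j8·0.125) = 1 + j1 → |·| ≈ 1.4142, ∠ ≈ 45.00°
zero (1 + j8·0.1) = 1 + j0.8 → |·| ≈ 1.2806, ∠ ≈ 38.66°
pole (1 + j8·1) = 1 + j8 → |·| ≈ 8.0623, ∠ ≈ 82.87°
pole (1 + j8·0.004) = 1 + j0.032 → |·| ≈ 1.0005, ∠ ≈ 1.83°
pole (1 + j8·0.0005) = 1 + j0.004 → |·| ≈ 1, ∠ ≈ 0.23°
∠G = (45.00° + 38.66°) − (82.87° + 1.83° + 0.23°) = -1.27°

-1.3°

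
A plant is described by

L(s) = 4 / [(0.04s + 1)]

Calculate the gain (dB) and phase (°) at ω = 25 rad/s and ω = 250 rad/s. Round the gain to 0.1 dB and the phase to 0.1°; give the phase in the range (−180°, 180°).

At ω = 25 rad/s:
pole (1 + j25·0.04) = 1 + j1 → |·| ≈ 1.4142, ∠ ≈ 45.00°
|L| = 4 · 1 / (1.4142) ≈ 2.8285
Gain = 20 log₁₀(2.8285) ≈ 9.03 dB
∠L = (0°) − (45.00°) = -45.00°

At ω = 250 rad/s:
pole (1 + j250·0.04) = 1 + j10 → |·| ≈ 10.05, ∠ ≈ 84.29°
|L| = 4 · 1 / (10.05) ≈ 0.39801
Gain = 20 log₁₀(0.39801) ≈ -8.00 dB
∠L = (0°) − (84.29°) = -84.29°

ω = 25: 9.0 dB, -45.0°; ω = 250: -8.0 dB, -84.3°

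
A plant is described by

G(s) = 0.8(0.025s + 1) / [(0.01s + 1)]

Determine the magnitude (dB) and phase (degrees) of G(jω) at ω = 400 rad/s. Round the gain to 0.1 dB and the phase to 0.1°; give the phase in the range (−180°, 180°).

5.8 dB, 8.3°

At ω = 400 rad/s:
zero (1 + j400·0.025) = 1 + j10 → |·| ≈ 10.05, ∠ ≈ 84.29°
pole (1 + j400·0.01) = 1 + j4 → |·| ≈ 4.1231, ∠ ≈ 75.96°
|G| = 0.8 · 10.05 / (4.1231) ≈ 1.95
Gain = 20 log₁₀(1.95) ≈ 5.80 dB
∠G = (84.29°) − (75.96°) = 8.33°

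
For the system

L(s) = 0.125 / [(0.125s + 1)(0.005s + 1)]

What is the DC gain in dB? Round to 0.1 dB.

L(0) = 0.125 · 1 / 1 = 0.125
20 log₁₀(0.125) ≈ -18.06 dB

-18.1 dB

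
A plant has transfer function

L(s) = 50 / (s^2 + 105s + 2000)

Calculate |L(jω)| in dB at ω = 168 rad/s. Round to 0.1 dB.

-56.0 dB

Substitute s = j168:
Numerator: 50 = 50 + j0
Denominator: (j168)^2 + 105(j168) + 2000 = -26224 + j17640
|N| = √(50² + 0²) ≈ 50, ∠N ≈ 0.00°
|D| = √(26224² + 17640²) ≈ 31605, ∠D ≈ 146.07°
|L| = 50 / 31605 ≈ 0.001582
Gain = 20 log₁₀(0.001582) ≈ -56.02 dB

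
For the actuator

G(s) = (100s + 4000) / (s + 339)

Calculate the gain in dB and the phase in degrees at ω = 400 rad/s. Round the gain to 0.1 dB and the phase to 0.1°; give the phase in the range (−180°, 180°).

37.7 dB, 34.6°

Substitute s = j400:
Numerator: 100(j400) + 4000 = 4000 + j40000
Denominator: (j400) + 339 = 339 + j400
|N| = √(4000² + 40000²) ≈ 40200, ∠N ≈ 84.29°
|D| = √(339² + 400²) ≈ 524.33, ∠D ≈ 49.72°
|G| = 40200 / 524.33 ≈ 76.669
Gain = 20 log₁₀(76.669) ≈ 37.69 dB
∠G = 84.29° − 49.72° = 34.57°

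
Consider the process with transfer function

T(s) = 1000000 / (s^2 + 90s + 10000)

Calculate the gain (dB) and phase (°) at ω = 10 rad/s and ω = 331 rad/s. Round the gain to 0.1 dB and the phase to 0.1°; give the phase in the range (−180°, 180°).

At s = jω = j10:
quadratic: (j10)² + 90·j10 + 10000 = 9900 + j900 → |·| ≈ 9940.8, ∠ ≈ 5.19°
|T| = 1000000 / 9940.8 ≈ 100.6
Gain = 20 log₁₀(100.6) ≈ 40.05 dB
∠T = 0.00° − 5.19° = -5.19°

At s = jω = j331:
quadratic: (j331)² + 90·j331 + 10000 = -99561 + j29790 → |·| ≈ 1.0392e+05, ∠ ≈ 163.34°
|T| = 1000000 / 1.0392e+05 ≈ 9.6228
Gain = 20 log₁₀(9.6228) ≈ 19.67 dB
∠T = 0.00° − 163.34° = -163.34°

ω = 10: 40.1 dB, -5.2°; ω = 331: 19.7 dB, -163.3°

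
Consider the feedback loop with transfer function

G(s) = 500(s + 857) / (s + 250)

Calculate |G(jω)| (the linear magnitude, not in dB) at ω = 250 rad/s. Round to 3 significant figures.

At s = jω = j250:
zero (s+857): 857 + j250 → |·| = √(857²+250²) = √796949 ≈ 892.72, ∠ = arctan(250/857) ≈ 16.26°
pole (s+250): 250 + j250 → |·| = √(250²+250²) = √125000 ≈ 353.55, ∠ = arctan(250/250) ≈ 45.00°
|G| = 500 · 892.72 / 353.55 ≈ 1262.5

1.26e+03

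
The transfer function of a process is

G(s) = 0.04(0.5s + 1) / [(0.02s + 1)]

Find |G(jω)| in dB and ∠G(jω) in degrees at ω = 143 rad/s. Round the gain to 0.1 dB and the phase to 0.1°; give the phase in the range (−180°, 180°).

At ω = 143 rad/s:
zero (1 + j143·0.5) = 1 + j71.5 → |·| ≈ 71.507, ∠ ≈ 89.20°
pole (1 + j143·0.02) = 1 + j2.86 → |·| ≈ 3.0298, ∠ ≈ 70.73°
|G| = 0.04 · 71.507 / (3.0298) ≈ 0.94405
Gain = 20 log₁₀(0.94405) ≈ -0.50 dB
∠G = (89.20°) − (70.73°) = 18.47°

-0.5 dB, 18.5°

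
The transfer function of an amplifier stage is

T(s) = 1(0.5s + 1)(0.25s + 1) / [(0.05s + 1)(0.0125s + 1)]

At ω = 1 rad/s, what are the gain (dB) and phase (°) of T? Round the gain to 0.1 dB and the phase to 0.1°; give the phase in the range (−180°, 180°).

At ω = 1 rad/s:
zero (1 + j1·0.5) = 1 + j0.5 → |·| ≈ 1.118, ∠ ≈ 26.57°
zero (1 + j1·0.25) = 1 + j0.25 → |·| ≈ 1.0308, ∠ ≈ 14.04°
pole (1 + j1·0.05) = 1 + j0.05 → |·| ≈ 1.0012, ∠ ≈ 2.86°
pole (1 + j1·0.0125) = 1 + j0.0125 → |·| ≈ 1.0001, ∠ ≈ 0.72°
|T| = 1 · 1.118 · 1.0308 / (1.0012 · 1.0001) ≈ 1.1509
Gain = 20 log₁₀(1.1509) ≈ 1.22 dB
∠T = (26.57° + 14.04°) − (2.86° + 0.72°) = 37.03°

1.2 dB, 37.0°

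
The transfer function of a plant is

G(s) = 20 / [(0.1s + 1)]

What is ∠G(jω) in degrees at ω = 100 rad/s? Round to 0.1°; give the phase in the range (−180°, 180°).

-84.3°

At ω = 100 rad/s:
pole (1 + j100·0.1) = 1 + j10 → |·| ≈ 10.05, ∠ ≈ 84.29°
∠G = (0°) − (84.29°) = -84.29°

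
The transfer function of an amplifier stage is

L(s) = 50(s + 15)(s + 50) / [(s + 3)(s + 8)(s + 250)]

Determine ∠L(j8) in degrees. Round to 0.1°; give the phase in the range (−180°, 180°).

At s = jω = j8:
zero (s+15): 15 + j8 → |·| = √(15²+8²) = √289 ≈ 17, ∠ = arctan(8/15) ≈ 28.07°
zero (s+50): 50 + j8 → |·| = √(50²+8²) = √2564 ≈ 50.636, ∠ = arctan(8/50) ≈ 9.09°
pole (s+3): 3 + j8 → |·| = √(3²+8²) = √73 ≈ 8.544, ∠ = arctan(8/3) ≈ 69.44°
pole (s+8): 8 + j8 → |·| = √(8²+8²) = √128 ≈ 11.314, ∠ = arctan(8/8) ≈ 45.00°
pole (s+250): 250 + j8 → |·| = √(250²+8²) = √62564 ≈ 250.13, ∠ = arctan(8/250) ≈ 1.83°
∠L = 37.16° − 116.27° = -79.11°

-79.1°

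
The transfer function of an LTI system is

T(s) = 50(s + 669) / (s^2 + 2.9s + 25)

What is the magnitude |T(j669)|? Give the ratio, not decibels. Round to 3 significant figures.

At s = jω = j669:
zero (s+669): 669 + j669 → |·| = √(669²+669²) = √895122 ≈ 946.11, ∠ = arctan(669/669) ≈ 45.00°
quadratic: (j669)² + 2.9·j669 + 25 = -447536 + j1940.1 → |·| ≈ 4.4754e+05, ∠ ≈ 179.75°
|T| = 50 · 946.11 / 4.4754e+05 ≈ 0.1057

0.106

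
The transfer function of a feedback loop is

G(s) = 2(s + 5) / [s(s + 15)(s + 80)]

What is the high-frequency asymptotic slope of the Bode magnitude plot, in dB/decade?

Each pole contributes −20 dB/decade at high frequency; each zero contributes +20 dB/decade.
Net: 1 zero(s) − 3 pole(s) → -40 dB/decade.

-40 dB/decade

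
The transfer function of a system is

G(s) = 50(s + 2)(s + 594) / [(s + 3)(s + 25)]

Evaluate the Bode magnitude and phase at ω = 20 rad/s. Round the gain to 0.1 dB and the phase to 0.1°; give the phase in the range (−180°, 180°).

59.3 dB, -33.9°

At s = jω = j20:
zero (s+2): 2 + j20 → |·| = √(2²+20²) = √404 ≈ 20.1, ∠ = arctan(20/2) ≈ 84.29°
zero (s+594): 594 + j20 → |·| = √(594²+20²) = √353236 ≈ 594.34, ∠ = arctan(20/594) ≈ 1.93°
pole (s+3): 3 + j20 → |·| = √(3²+20²) = √409 ≈ 20.224, ∠ = arctan(20/3) ≈ 81.47°
pole (s+25): 25 + j20 → |·| = √(25²+20²) = √1025 ≈ 32.016, ∠ = arctan(20/25) ≈ 38.66°
|G| = 50 · 11946 / 647.49 ≈ 922.49
Gain = 20 log₁₀(922.49) ≈ 59.30 dB
∠G = 86.22° − 120.13° = -33.91°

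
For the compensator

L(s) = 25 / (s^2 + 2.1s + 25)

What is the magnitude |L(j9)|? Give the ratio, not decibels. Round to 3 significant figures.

At s = jω = j9:
quadratic: (j9)² + 2.1·j9 + 25 = -56 + j18.9 → |·| ≈ 59.103, ∠ ≈ 161.35°
|L| = 25 / 59.103 ≈ 0.42299

0.423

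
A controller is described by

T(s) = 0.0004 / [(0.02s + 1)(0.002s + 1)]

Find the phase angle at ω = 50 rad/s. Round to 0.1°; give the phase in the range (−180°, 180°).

At ω = 50 rad/s:
pole (1 + j50·0.02) = 1 + j1 → |·| ≈ 1.4142, ∠ ≈ 45.00°
pole (1 + j50·0.002) = 1 + j0.1 → |·| ≈ 1.005, ∠ ≈ 5.71°
∠T = (0°) − (45.00° + 5.71°) = -50.71°

-50.7°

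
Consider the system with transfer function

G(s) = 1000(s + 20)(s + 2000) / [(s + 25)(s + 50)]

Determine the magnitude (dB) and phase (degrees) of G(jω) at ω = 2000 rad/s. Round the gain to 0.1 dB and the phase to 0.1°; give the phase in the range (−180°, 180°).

At s = jω = j2000:
zero (s+20): 20 + j2000 → |·| = √(20²+2000²) = √4000400 ≈ 2000.1, ∠ = arctan(2000/20) ≈ 89.43°
zero (s+2000): 2000 + j2000 → |·| = √(2000²+2000²) = √8000000 ≈ 2828.4, ∠ = arctan(2000/2000) ≈ 45.00°
pole (s+25): 25 + j2000 → |·| = √(25²+2000²) = √4000625 ≈ 2000.2, ∠ = arctan(2000/25) ≈ 89.28°
pole (s+50): 50 + j2000 → |·| = √(50²+2000²) = √4002500 ≈ 2000.6, ∠ = arctan(2000/50) ≈ 88.57°
|G| = 1000 · 5.6571e+06 / 4.0016e+06 ≈ 1413.7
Gain = 20 log₁₀(1413.7) ≈ 63.01 dB
∠G = 134.43° − 177.85° = -43.42°

63.0 dB, -43.4°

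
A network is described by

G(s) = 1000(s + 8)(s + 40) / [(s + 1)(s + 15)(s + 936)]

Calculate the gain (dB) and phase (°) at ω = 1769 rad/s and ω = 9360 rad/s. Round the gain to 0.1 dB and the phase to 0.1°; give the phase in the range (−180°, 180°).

At s = jω = j1769:
zero (s+8): 8 + j1769 → |·| = √(8²+1769²) = √3129425 ≈ 1769, ∠ = arctan(1769/8) ≈ 89.74°
zero (s+40): 40 + j1769 → |·| = √(40²+1769²) = √3130961 ≈ 1769.5, ∠ = arctan(1769/40) ≈ 88.70°
pole (s+1): 1 + j1769 → |·| = √(1²+1769²) = √3129362 ≈ 1769, ∠ = arctan(1769/1) ≈ 89.97°
pole (s+15): 15 + j1769 → |·| = √(15²+1769²) = √3129586 ≈ 1769.1, ∠ = arctan(1769/15) ≈ 89.51°
pole (s+936): 936 + j1769 → |·| = √(936²+1769²) = √4005457 ≈ 2001.4, ∠ = arctan(1769/936) ≈ 62.12°
|G| = 1000 · 3.1302e+06 / 6.2635e+09 ≈ 0.49975
Gain = 20 log₁₀(0.49975) ≈ -6.02 dB
∠G = 178.44° − 241.60° = -63.16°

At s = jω = j9360:
zero (s+8): 8 + j9360 → |·| = √(8²+9360²) = √87609664 ≈ 9360, ∠ = arctan(9360/8) ≈ 89.95°
zero (s+40): 40 + j9360 → |·| = √(40²+9360²) = √87611200 ≈ 9360.1, ∠ = arctan(9360/40) ≈ 89.76°
pole (s+1): 1 + j9360 → |·| = √(1²+9360²) = √87609601 ≈ 9360, ∠ = arctan(9360/1) ≈ 89.99°
pole (s+15): 15 + j9360 → |·| = √(15²+9360²) = √87609825 ≈ 9360, ∠ = arctan(9360/15) ≈ 89.91°
pole (s+936): 936 + j9360 → |·| = √(936²+9360²) = √88485696 ≈ 9406.7, ∠ = arctan(9360/936) ≈ 84.29°
|G| = 1000 · 8.7611e+07 / 8.2412e+11 ≈ 0.10631
Gain = 20 log₁₀(0.10631) ≈ -19.47 dB
∠G = 179.71° − 264.19° = -84.48°

ω = 1769: -6.0 dB, -63.2°; ω = 9360: -19.5 dB, -84.5°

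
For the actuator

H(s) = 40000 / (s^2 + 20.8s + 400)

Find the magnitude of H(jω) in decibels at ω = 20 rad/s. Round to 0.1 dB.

At s = jω = j20:
quadratic: (j20)² + 20.8·j20 + 400 = 0 + j416 → |·| ≈ 416, ∠ ≈ 90.00°
|H| = 40000 / 416 ≈ 96.154
Gain = 20 log₁₀(96.154) ≈ 39.66 dB

39.7 dB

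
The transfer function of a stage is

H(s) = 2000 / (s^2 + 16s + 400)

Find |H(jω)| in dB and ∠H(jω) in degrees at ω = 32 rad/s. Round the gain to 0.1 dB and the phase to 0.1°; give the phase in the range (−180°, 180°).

7.9 dB, -140.6°

At s = jω = j32:
quadratic: (j32)² + 16·j32 + 400 = -624 + j512 → |·| ≈ 807.17, ∠ ≈ 140.63°
|H| = 2000 / 807.17 ≈ 2.4778
Gain = 20 log₁₀(2.4778) ≈ 7.88 dB
∠H = 0.00° − 140.63° = -140.63°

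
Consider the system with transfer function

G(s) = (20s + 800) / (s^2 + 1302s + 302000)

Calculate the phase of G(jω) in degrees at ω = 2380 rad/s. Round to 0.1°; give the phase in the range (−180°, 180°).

-60.9°

Substitute s = j2380:
Numerator: 20(j2380) + 800 = 800 + j47600
Denominator: (j2380)^2 + 1302(j2380) + 302000 = -5362400 + j3098760
|N| = √(800² + 47600²) ≈ 47607, ∠N ≈ 89.04°
|D| = √(5362400² + 3098760²) ≈ 6.1934e+06, ∠D ≈ 149.98°
∠G = 89.04° − 149.98° = -60.94°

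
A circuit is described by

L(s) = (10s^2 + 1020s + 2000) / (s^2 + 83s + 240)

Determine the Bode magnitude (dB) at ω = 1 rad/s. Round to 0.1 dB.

18.9 dB

Substitute s = j1:
Numerator: 10(j1)^2 + 1020(j1) + 2000 = 1990 + j1020
Denominator: (j1)^2 + 83(j1) + 240 = 239 + j83
|N| = √(1990² + 1020²) ≈ 2236.2, ∠N ≈ 27.14°
|D| = √(239² + 83²) ≈ 253, ∠D ≈ 19.15°
|L| = 2236.2 / 253 ≈ 8.8387
Gain = 20 log₁₀(8.8387) ≈ 18.93 dB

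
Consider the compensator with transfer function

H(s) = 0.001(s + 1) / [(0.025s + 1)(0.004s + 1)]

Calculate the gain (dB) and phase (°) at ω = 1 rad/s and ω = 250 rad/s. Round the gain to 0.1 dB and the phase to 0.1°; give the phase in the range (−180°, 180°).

ω = 1: -57.0 dB, 43.3°; ω = 250: -31.1 dB, -36.1°

At ω = 1 rad/s:
zero (1 + j1·1) = 1 + j1 → |·| ≈ 1.4142, ∠ ≈ 45.00°
pole (1 + j1·0.025) = 1 + j0.025 → |·| ≈ 1.0003, ∠ ≈ 1.43°
pole (1 + j1·0.004) = 1 + j0.004 → |·| ≈ 1, ∠ ≈ 0.23°
|H| = 0.001 · 1.4142 / (1.0003 · 1) ≈ 0.0014138
Gain = 20 log₁₀(0.0014138) ≈ -56.99 dB
∠H = (45.00°) − (1.43° + 0.23°) = 43.34°

At ω = 250 rad/s:
zero (1 + j250·1) = 1 + j250 → |·| ≈ 250, ∠ ≈ 89.77°
pole (1 + j250·0.025) = 1 + j6.25 → |·| ≈ 6.3295, ∠ ≈ 80.91°
pole (1 + j250·0.004) = 1 + j1 → |·| ≈ 1.4142, ∠ ≈ 45.00°
|H| = 0.001 · 250 / (6.3295 · 1.4142) ≈ 0.027929
Gain = 20 log₁₀(0.027929) ≈ -31.08 dB
∠H = (89.77°) − (80.91° + 45.00°) = -36.14°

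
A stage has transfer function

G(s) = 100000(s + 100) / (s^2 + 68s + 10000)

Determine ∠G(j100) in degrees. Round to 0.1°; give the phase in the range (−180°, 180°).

-45.0°

At s = jω = j100:
zero (s+100): 100 + j100 → |·| = √(100²+100²) = √20000 ≈ 141.42, ∠ = arctan(100/100) ≈ 45.00°
quadratic: (j100)² + 68·j100 + 10000 = 0 + j6800 → |·| ≈ 6800, ∠ ≈ 90.00°
∠G = 45.00° − 90.00° = -45.00°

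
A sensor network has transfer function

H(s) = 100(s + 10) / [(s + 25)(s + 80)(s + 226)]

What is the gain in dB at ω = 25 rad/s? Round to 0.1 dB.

-48.0 dB

At s = jω = j25:
zero (s+10): 10 + j25 → |·| = √(10²+25²) = √725 ≈ 26.926, ∠ = arctan(25/10) ≈ 68.20°
pole (s+25): 25 + j25 → |·| = √(25²+25²) = √1250 ≈ 35.355, ∠ = arctan(25/25) ≈ 45.00°
pole (s+80): 80 + j25 → |·| = √(80²+25²) = √7025 ≈ 83.815, ∠ = arctan(25/80) ≈ 17.35°
pole (s+226): 226 + j25 → |·| = √(226²+25²) = √51701 ≈ 227.38, ∠ = arctan(25/226) ≈ 6.31°
|H| = 100 · 26.926 / 6.7379e+05 ≈ 0.0039962
Gain = 20 log₁₀(0.0039962) ≈ -47.97 dB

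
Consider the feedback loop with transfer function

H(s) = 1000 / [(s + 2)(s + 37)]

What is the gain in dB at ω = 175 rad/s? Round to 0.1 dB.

-29.9 dB

At s = jω = j175:
pole (s+2): 2 + j175 → |·| = √(2²+175²) = √30629 ≈ 175.01, ∠ = arctan(175/2) ≈ 89.35°
pole (s+37): 37 + j175 → |·| = √(37²+175²) = √31994 ≈ 178.87, ∠ = arctan(175/37) ≈ 78.06°
|H| = 1000 / 31304 ≈ 0.031945
Gain = 20 log₁₀(0.031945) ≈ -29.91 dB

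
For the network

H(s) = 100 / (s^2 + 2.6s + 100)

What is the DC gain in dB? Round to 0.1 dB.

0.0 dB

H(0) = 100 / 100 = 1
20 log₁₀(1) ≈ 0.00 dB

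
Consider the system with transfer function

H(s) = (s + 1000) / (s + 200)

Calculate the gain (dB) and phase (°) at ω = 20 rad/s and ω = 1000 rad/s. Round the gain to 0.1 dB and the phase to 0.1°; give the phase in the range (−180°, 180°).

ω = 20: 13.9 dB, -4.6°; ω = 1000: 2.8 dB, -33.7°

At s = jω = j20:
zero (s+1000): 1000 + j20 → |·| = √(1000²+20²) = √1000400 ≈ 1000.2, ∠ = arctan(20/1000) ≈ 1.15°
pole (s+200): 200 + j20 → |·| = √(200²+20²) = √40400 ≈ 201, ∠ = arctan(20/200) ≈ 5.71°
|H| = 1 · 1000.2 / 201 ≈ 4.9761
Gain = 20 log₁₀(4.9761) ≈ 13.94 dB
∠H = 1.15° − 5.71° = -4.56°

At s = jω = j1000:
zero (s+1000): 1000 + j1000 → |·| = √(1000²+1000²) = √2000000 ≈ 1414.2, ∠ = arctan(1000/1000) ≈ 45.00°
pole (s+200): 200 + j1000 → |·| = √(200²+1000²) = √1040000 ≈ 1019.8, ∠ = arctan(1000/200) ≈ 78.69°
|H| = 1 · 1414.2 / 1019.8 ≈ 1.3867
Gain = 20 log₁₀(1.3867) ≈ 2.84 dB
∠H = 45.00° − 78.69° = -33.69°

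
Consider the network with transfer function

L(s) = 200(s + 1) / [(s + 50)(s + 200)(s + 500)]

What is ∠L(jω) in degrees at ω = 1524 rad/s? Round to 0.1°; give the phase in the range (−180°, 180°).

At s = jω = j1524:
zero (s+1): 1 + j1524 → |·| = √(1²+1524²) = √2322577 ≈ 1524, ∠ = arctan(1524/1) ≈ 89.96°
pole (s+50): 50 + j1524 → |·| = √(50²+1524²) = √2325076 ≈ 1524.8, ∠ = arctan(1524/50) ≈ 88.12°
pole (s+200): 200 + j1524 → |·| = √(200²+1524²) = √2362576 ≈ 1537.1, ∠ = arctan(1524/200) ≈ 82.52°
pole (s+500): 500 + j1524 → |·| = √(500²+1524²) = √2572576 ≈ 1603.9, ∠ = arctan(1524/500) ≈ 71.84°
∠L = 89.96° − 242.48° = -152.52°

-152.5°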